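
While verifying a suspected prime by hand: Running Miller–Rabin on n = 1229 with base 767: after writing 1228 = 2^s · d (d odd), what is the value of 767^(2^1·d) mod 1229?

1228

n − 1 = 1228 = 2^2 · 307, so s = 2 and d = 307.
x_0 = 767^307 mod 1229 = 632.
x_1 = 632^2 mod 1229 = 1228.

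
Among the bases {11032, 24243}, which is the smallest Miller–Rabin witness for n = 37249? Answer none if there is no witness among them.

11032

n − 1 = 37248 = 2^7 · 291, so s = 7 and d = 291.
Base 11032: x_0 = 11032^291 mod 37249 = 16667. x_0 is neither 1 nor 37248, so continue squaring. x_1 = 16667^2 mod 37249 = 23096. x_2 = 23096^2 mod 37249 = 19536. x_3 = 19536^2 mod 37249 = 2042. x_4 = 2042^2 mod 37249 = 35125. x_5 = 35125^2 mod 37249 = 4247. x_6 = 4247^2 mod 37249 = 8493. Reached i = s−1 = 6 without hitting −1: 11032 is a Miller–Rabin witness and 37249 is composite.
Base 24243: x_0 = 24243^291 mod 37249 = 36693. x_0 is neither 1 nor 37248, so continue squaring. x_1 = 36693^2 mod 37249 = 11144. x_2 = 11144^2 mod 37249 = 570. x_3 = 570^2 mod 37249 = 26908. x_4 = 26908^2 mod 37249 = 31651. x_5 = 31651^2 mod 37249 = 11195. x_6 = 11195^2 mod 37249 = 22389. Reached i = s−1 = 6 without hitting −1: 24243 is a Miller–Rabin witness and 37249 is composite.
The smallest witness among the given bases is 11032.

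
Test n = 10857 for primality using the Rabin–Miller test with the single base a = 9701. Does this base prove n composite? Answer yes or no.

n − 1 = 10856 = 2^3 · 1357, so s = 3 and d = 1357.
x_0 = 9701^1357 mod 10857 = 10856.
x_0 = 10856 ≡ −1, so 9701 is not a witness.

no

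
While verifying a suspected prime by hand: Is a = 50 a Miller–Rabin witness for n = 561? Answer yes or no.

n − 1 = 560 = 2^4 · 35, so s = 4 and d = 35.
x_0 = 50^35 mod 561 = 560.
x_0 = 560 ≡ −1, so 50 is not a witness.

no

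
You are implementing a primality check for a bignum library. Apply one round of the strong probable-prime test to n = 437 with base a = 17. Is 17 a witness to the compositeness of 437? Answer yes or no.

yes

n − 1 = 436 = 2^2 · 109, so s = 2 and d = 109.
x_0 = 17^109 mod 437 = 226.
x_0 is neither 1 nor 436, so continue squaring.
x_1 = 226^2 mod 437 = 384.
Reached i = s−1 = 1 without hitting −1: 17 is a Miller–Rabin witness and 437 is composite.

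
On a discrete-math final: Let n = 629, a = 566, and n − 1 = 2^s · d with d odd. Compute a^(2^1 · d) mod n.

n − 1 = 628 = 2^2 · 157, so s = 2 and d = 157.
x_0 = 566^157 mod 629 = 122.
x_1 = 122^2 mod 629 = 417.

417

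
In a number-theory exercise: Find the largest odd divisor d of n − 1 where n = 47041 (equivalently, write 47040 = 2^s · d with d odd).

Halving: 47040 → 23520 → 11760 → 5880 → 2940 → 1470 → 735; 735 is odd.
So 47040 = 2^6 · 735.

735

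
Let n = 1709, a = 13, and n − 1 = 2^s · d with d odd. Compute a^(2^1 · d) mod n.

n − 1 = 1708 = 2^2 · 427, so s = 2 and d = 427.
x_0 = 13^427 mod 1709 = 390.
x_1 = 390^2 mod 1709 = 1708.

1708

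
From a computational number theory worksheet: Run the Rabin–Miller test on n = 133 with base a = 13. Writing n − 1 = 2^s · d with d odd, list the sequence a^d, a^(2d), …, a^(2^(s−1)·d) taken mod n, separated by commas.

27, 64

n − 1 = 132 = 2^2 · 33, so s = 2 and d = 33.
x_0 = 13^33 mod 133 = 27.
x_1 = 27^2 mod 133 = 64.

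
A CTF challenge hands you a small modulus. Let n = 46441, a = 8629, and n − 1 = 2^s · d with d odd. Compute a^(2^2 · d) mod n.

n − 1 = 46440 = 2^3 · 5805, so s = 3 and d = 5805.
x_0 = 8629^5805 mod 46441 = 1.
x_1 = 1^2 mod 46441 = 1.
x_2 = 1^2 mod 46441 = 1.

1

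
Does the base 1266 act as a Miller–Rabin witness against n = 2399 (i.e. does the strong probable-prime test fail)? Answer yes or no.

n − 1 = 2398 = 2^1 · 1199, so s = 1 and d = 1199.
x_0 = 1266^1199 mod 2399 = 2398.
x_0 = 2398 ≡ −1, so 1266 is not a witness.

no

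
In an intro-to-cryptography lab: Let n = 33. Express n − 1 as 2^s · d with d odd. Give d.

Halving: 32 → 16 → 8 → 4 → 2 → 1; 1 is odd.
So 32 = 2^5 · 1.

1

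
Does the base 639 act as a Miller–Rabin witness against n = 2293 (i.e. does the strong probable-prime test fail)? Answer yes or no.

no

n − 1 = 2292 = 2^2 · 573, so s = 2 and d = 573.
By repeated squaring, 639^573 ≡ 1693 (mod 2293).
x_0 = 639^573 mod 2293 = 1693.
x_0 is neither 1 nor 2292, so continue squaring.
x_1 = 1693^2 mod 2293 = 2292.
x_1 ≡ −1, so 639 is not a witness.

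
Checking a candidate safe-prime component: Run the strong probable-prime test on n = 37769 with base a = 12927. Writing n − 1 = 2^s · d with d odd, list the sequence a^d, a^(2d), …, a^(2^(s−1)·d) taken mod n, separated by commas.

3446, 15450, 2420

n − 1 = 37768 = 2^3 · 4721, so s = 3 and d = 4721.
x_0 = 12927^4721 mod 37769 = 3446.
x_1 = 3446^2 mod 37769 = 15450.
x_2 = 15450^2 mod 37769 = 2420.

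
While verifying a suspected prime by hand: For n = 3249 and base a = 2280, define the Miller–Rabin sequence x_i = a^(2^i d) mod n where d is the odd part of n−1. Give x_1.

n − 1 = 3248 = 2^4 · 203, so s = 4 and d = 203.
x_0 = 2280^203 mod 3249 = 0.
x_1 = 0^2 mod 3249 = 0.

0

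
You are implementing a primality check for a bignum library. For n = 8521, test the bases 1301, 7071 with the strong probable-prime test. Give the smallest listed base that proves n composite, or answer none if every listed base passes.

n − 1 = 8520 = 2^3 · 1065, so s = 3 and d = 1065.
Base 1301: x_0 = 1301^1065 mod 8521 = 5915. x_0 is neither 1 nor 8520, so continue squaring. x_1 = 5915^2 mod 8521 = 8520. x_1 ≡ −1, so 1301 is not a witness.
Base 7071: x_0 = 7071^1065 mod 8521 = 5915. x_0 is neither 1 nor 8520, so continue squaring. x_1 = 5915^2 mod 8521 = 8520. x_1 ≡ −1, so 7071 is not a witness.
No listed base is a witness for 8521.

none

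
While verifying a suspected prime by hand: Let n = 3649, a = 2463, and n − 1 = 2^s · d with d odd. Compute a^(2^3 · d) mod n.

n − 1 = 3648 = 2^6 · 57, so s = 6 and d = 57.
x_0 = 2463^57 mod 3649 = 1192.
x_1 = 1192^2 mod 3649 = 1403.
x_2 = 1403^2 mod 3649 = 1598.
x_3 = 1598^2 mod 3649 = 2953.

2953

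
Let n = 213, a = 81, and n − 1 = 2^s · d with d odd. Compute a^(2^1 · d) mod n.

81

n − 1 = 212 = 2^2 · 53, so s = 2 and d = 53.
x_0 = 81^53 mod 213 = 9.
x_1 = 9^2 mod 213 = 81.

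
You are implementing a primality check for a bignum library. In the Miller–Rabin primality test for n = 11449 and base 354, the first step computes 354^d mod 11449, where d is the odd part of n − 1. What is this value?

n − 1 = 11448 = 2^3 · 1431, so s = 3 and d = 1431.
By repeated squaring, 354^1431 ≡ 6742 (mod 11449).

6742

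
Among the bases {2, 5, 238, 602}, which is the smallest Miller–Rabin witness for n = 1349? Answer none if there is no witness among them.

2

n − 1 = 1348 = 2^2 · 337, so s = 2 and d = 337.
Base 2: x_0 = 2^337 mod 1349 = 1257. x_0 is neither 1 nor 1348, so continue squaring. x_1 = 1257^2 mod 1349 = 370. Reached i = s−1 = 1 without hitting −1: 2 is a Miller–Rabin witness and 1349 is composite.
Base 5: x_0 = 5^337 mod 1349 = 948. x_0 is neither 1 nor 1348, so continue squaring. x_1 = 948^2 mod 1349 = 270. Reached i = s−1 = 1 without hitting −1: 5 is a Miller–Rabin witness and 1349 is composite.
Base 238: x_0 = 238^337 mod 1349 = 412. x_0 is neither 1 nor 1348, so continue squaring. x_1 = 412^2 mod 1349 = 1119. Reached i = s−1 = 1 without hitting −1: 238 is a Miller–Rabin witness and 1349 is composite.
Base 602: x_0 = 602^337 mod 1349 = 34. x_0 is neither 1 nor 1348, so continue squaring. x_1 = 34^2 mod 1349 = 1156. Reached i = s−1 = 1 without hitting −1: 602 is a Miller–Rabin witness and 1349 is composite.
The smallest witness among the given bases is 2.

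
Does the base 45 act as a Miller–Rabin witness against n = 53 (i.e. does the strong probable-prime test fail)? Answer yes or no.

n − 1 = 52 = 2^2 · 13, so s = 2 and d = 13.
By repeated squaring, 45^13 ≡ 30 (mod 53).
x_0 = 45^13 mod 53 = 30.
x_0 is neither 1 nor 52, so continue squaring.
x_1 = 30^2 mod 53 = 52.
x_1 ≡ −1, so 45 is not a witness.

no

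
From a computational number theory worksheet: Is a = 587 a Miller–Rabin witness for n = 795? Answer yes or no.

n − 1 = 794 = 2^1 · 397, so s = 1 and d = 397.
x_0 = 587^397 mod 795 = 272.
x_0 ∉ {1, 794} and s = 1, so 587 is a Miller–Rabin witness and 795 is composite.

yes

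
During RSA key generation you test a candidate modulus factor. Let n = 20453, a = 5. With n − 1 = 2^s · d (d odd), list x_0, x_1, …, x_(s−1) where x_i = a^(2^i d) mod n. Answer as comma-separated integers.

1658, 8262

n − 1 = 20452 = 2^2 · 5113, so s = 2 and d = 5113.
x_0 = 5^5113 mod 20453 = 1658.
x_1 = 1658^2 mod 20453 = 8262.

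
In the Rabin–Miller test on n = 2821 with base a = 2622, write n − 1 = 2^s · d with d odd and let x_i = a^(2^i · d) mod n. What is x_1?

1

n − 1 = 2820 = 2^2 · 705, so s = 2 and d = 705.
Repeated squaring mod 2821: 2622^1 ≡ 2622, 2622^2 ≡ 107, 2622^4 ≡ 165, 2622^8 ≡ 1836, 2622^16 ≡ 2622, 2622^32 ≡ 107, 2622^64 ≡ 165, 2622^128 ≡ 1836, 2622^256 ≡ 2622, 2622^512 ≡ 107.
705 = 512 + 128 + 64 + 1, so 2622^705 ≡ 107·1836·165·2622 ≡ 1 (mod 2821).
x_0 = 1.
x_1 = 1^2 mod 2821 = 1.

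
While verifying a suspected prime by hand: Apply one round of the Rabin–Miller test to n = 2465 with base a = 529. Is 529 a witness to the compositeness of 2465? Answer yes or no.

n − 1 = 2464 = 2^5 · 77, so s = 5 and d = 77.
x_0 = 529^77 mod 2465 = 2089.
x_0 is neither 1 nor 2464, so continue squaring.
x_1 = 2089^2 mod 2465 = 871.
x_2 = 871^2 mod 2465 = 1886.
x_3 = 1886^2 mod 2465 = 1.
x_3 = 1 but x_2 ≠ ±1, a nontrivial square root of 1 — 529 is a witness and 2465 is composite.

yes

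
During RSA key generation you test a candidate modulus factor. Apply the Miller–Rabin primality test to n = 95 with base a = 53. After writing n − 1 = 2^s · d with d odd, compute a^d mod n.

n − 1 = 94 = 2^1 · 47, so s = 1 and d = 47.
53^47 mod 95 = 22.

22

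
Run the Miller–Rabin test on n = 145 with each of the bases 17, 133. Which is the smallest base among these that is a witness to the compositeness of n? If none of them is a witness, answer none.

none

n − 1 = 144 = 2^4 · 9, so s = 4 and d = 9.
Base 17: x_0 = 17^9 mod 145 = 17. x_0 is neither 1 nor 144, so continue squaring. x_1 = 17^2 mod 145 = 144. x_1 ≡ −1, so 17 is not a witness.
Base 133: x_0 = 133^9 mod 145 = 133. x_0 is neither 1 nor 144, so continue squaring. x_1 = 133^2 mod 145 = 144. x_1 ≡ −1, so 133 is not a witness.
No listed base is a witness for 145.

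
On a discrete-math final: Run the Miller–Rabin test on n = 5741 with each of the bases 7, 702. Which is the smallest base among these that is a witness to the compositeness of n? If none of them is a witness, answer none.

none

n − 1 = 5740 = 2^2 · 1435, so s = 2 and d = 1435.
Base 7: x_0 = 7^1435 mod 5741 = 5740. x_0 = 5740 ≡ −1, so 7 is not a witness.
Base 702: x_0 = 702^1435 mod 5741 = 2378. x_0 is neither 1 nor 5740, so continue squaring. x_1 = 2378^2 mod 5741 = 5740. x_1 ≡ −1, so 702 is not a witness.
No listed base is a witness for 5741.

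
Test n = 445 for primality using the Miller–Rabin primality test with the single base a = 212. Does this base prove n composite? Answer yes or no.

n − 1 = 444 = 2^2 · 111, so s = 2 and d = 111.
x_0 = 212^111 mod 445 = 233.
x_0 is neither 1 nor 444, so continue squaring.
x_1 = 233^2 mod 445 = 444.
x_1 ≡ −1, so 212 is not a witness.

no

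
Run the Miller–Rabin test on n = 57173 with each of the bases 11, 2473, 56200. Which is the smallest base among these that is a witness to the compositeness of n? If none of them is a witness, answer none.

n − 1 = 57172 = 2^2 · 14293, so s = 2 and d = 14293.
Base 11: x_0 = 11^14293 mod 57173 = 49726. x_0 is neither 1 nor 57172, so continue squaring. x_1 = 49726^2 mod 57173 = 57172. x_1 ≡ −1, so 11 is not a witness.
Base 2473: x_0 = 2473^14293 mod 57173 = 1. x_0 = 1, so 2473 is not a witness.
Base 56200: x_0 = 56200^14293 mod 57173 = 1. x_0 = 1, so 56200 is not a witness.
No listed base is a witness for 57173.

none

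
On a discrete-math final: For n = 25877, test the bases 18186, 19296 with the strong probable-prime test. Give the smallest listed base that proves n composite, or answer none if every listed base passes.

n − 1 = 25876 = 2^2 · 6469, so s = 2 and d = 6469.
Base 18186: x_0 = 18186^6469 mod 25877 = 18186. x_0 is neither 1 nor 25876, so continue squaring. x_1 = 18186^2 mod 25877 = 22536. Reached i = s−1 = 1 without hitting −1: 18186 is a Miller–Rabin witness and 25877 is composite.
Base 19296: x_0 = 19296^6469 mod 25877 = 3004. x_0 is neither 1 nor 25876, so continue squaring. x_1 = 3004^2 mod 25877 = 18820. Reached i = s−1 = 1 without hitting −1: 19296 is a Miller–Rabin witness and 25877 is composite.
The smallest witness among the given bases is 18186.

18186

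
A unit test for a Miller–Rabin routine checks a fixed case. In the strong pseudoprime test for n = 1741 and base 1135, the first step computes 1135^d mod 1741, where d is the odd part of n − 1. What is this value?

n − 1 = 1740 = 2^2 · 435, so s = 2 and d = 435.
1135^435 mod 1741 = 1682.

1682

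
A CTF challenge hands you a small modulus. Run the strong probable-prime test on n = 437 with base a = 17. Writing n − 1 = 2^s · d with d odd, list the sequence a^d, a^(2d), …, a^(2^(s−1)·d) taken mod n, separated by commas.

226, 384

n − 1 = 436 = 2^2 · 109, so s = 2 and d = 109.
x_0 = 17^109 mod 437 = 226.
x_1 = 226^2 mod 437 = 384.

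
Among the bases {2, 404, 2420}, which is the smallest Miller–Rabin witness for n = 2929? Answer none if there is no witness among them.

n − 1 = 2928 = 2^4 · 183, so s = 4 and d = 183.
Base 2: x_0 = 2^183 mod 2929 = 2086. x_0 is neither 1 nor 2928, so continue squaring. x_1 = 2086^2 mod 2929 = 1831. x_2 = 1831^2 mod 2929 = 1785. x_3 = 1785^2 mod 2929 = 2402. Reached i = s−1 = 3 without hitting −1: 2 is a Miller–Rabin witness and 2929 is composite.
Base 404: x_0 = 404^183 mod 2929 = 2525. x_0 is neither 1 nor 2928, so continue squaring. x_1 = 2525^2 mod 2929 = 2121. x_2 = 2121^2 mod 2929 = 2626. x_3 = 2626^2 mod 2929 = 1010. Reached i = s−1 = 3 without hitting −1: 404 is a Miller–Rabin witness and 2929 is composite.
Base 2420: x_0 = 2420^183 mod 2929 = 593. x_0 is neither 1 nor 2928, so continue squaring. x_1 = 593^2 mod 2929 = 169. x_2 = 169^2 mod 2929 = 2200. x_3 = 2200^2 mod 2929 = 1292. Reached i = s−1 = 3 without hitting −1: 2420 is a Miller–Rabin witness and 2929 is composite.
The smallest witness among the given bases is 2.

2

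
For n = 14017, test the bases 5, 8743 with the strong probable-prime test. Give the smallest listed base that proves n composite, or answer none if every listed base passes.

n − 1 = 14016 = 2^6 · 219, so s = 6 and d = 219.
Base 5: x_0 = 5^219 mod 14017 = 12641. x_0 is neither 1 nor 14016, so continue squaring. x_1 = 12641^2 mod 14017 = 1081. x_2 = 1081^2 mod 14017 = 5150. x_3 = 5150^2 mod 14017 = 2336. x_4 = 2336^2 mod 14017 = 4283. x_5 = 4283^2 mod 14017 = 9853. Reached i = s−1 = 5 without hitting −1: 5 is a Miller–Rabin witness and 14017 is composite.
Base 8743: x_0 = 8743^219 mod 14017 = 13195. x_0 is neither 1 nor 14016, so continue squaring. x_1 = 13195^2 mod 14017 = 2868. x_2 = 2868^2 mod 14017 = 11462. x_3 = 11462^2 mod 14017 = 10120. x_4 = 10120^2 mod 14017 = 6198. x_5 = 6198^2 mod 14017 = 8624. Reached i = s−1 = 5 without hitting −1: 8743 is a Miller–Rabin witness and 14017 is composite.
The smallest witness among the given bases is 5.

5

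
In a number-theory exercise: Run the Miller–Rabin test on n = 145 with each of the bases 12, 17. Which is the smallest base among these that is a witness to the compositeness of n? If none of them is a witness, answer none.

n − 1 = 144 = 2^4 · 9, so s = 4 and d = 9.
Base 12: x_0 = 12^9 mod 145 = 12. x_0 is neither 1 nor 144, so continue squaring. x_1 = 12^2 mod 145 = 144. x_1 ≡ −1, so 12 is not a witness.
Base 17: x_0 = 17^9 mod 145 = 17. x_0 is neither 1 nor 144, so continue squaring. x_1 = 17^2 mod 145 = 144. x_1 ≡ −1, so 17 is not a witness.
No listed base is a witness for 145.

none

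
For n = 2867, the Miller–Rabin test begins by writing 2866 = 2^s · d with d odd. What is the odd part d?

1433

Halving: 2866 → 1433; 1433 is odd.
So 2866 = 2^1 · 1433.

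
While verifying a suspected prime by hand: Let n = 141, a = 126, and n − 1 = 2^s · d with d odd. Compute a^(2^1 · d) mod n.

126

n − 1 = 140 = 2^2 · 35, so s = 2 and d = 35.
Repeated squaring mod 141: 126^1 ≡ 126, 126^2 ≡ 84, 126^4 ≡ 6, 126^8 ≡ 36, 126^16 ≡ 27, 126^32 ≡ 24.
35 = 32 + 2 + 1, so 126^35 ≡ 24·84·126 ≡ 75 (mod 141).
x_0 = 75.
x_1 = 75^2 mod 141 = 126.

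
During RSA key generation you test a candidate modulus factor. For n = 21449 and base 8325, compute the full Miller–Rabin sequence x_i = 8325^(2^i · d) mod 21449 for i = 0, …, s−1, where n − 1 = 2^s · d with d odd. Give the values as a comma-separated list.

n − 1 = 21448 = 2^3 · 2681, so s = 3 and d = 2681.
x_0 = 8325^2681 mod 21449 = 10085.
x_1 = 10085^2 mod 21449 = 17516.
x_2 = 17516^2 mod 21449 = 3760.

10085, 17516, 3760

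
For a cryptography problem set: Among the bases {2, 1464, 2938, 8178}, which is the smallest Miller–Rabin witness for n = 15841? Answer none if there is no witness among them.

none

n − 1 = 15840 = 2^5 · 495, so s = 5 and d = 495.
Base 2: x_0 = 2^495 mod 15841 = 1. x_0 = 1, so 2 is not a witness.
Base 1464: x_0 = 1464^495 mod 15841 = 1. x_0 = 1, so 1464 is not a witness.
Base 2938: x_0 = 2938^495 mod 15841 = 15840. x_0 = 15840 ≡ −1, so 2938 is not a witness.
Base 8178: x_0 = 8178^495 mod 15841 = 1. x_0 = 1, so 8178 is not a witness.
No listed base is a witness for 15841.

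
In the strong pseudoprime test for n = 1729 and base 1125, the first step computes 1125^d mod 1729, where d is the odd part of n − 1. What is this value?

1084

n − 1 = 1728 = 2^6 · 27, so s = 6 and d = 27.
1125^27 mod 1729 = 1084.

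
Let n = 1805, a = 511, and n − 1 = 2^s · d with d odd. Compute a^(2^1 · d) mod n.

726

n − 1 = 1804 = 2^2 · 451, so s = 2 and d = 451.
x_0 = 511^451 mod 1805 = 1081.
x_1 = 1081^2 mod 1805 = 726.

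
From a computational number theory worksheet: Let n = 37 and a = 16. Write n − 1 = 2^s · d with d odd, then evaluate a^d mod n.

1

n − 1 = 36 = 2^2 · 9, so s = 2 and d = 9.
16^9 mod 37 = 1.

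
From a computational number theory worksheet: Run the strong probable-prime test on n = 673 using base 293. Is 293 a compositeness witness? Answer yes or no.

no

n − 1 = 672 = 2^5 · 21, so s = 5 and d = 21.
Repeated squaring mod 673: 293^1 ≡ 293, 293^2 ≡ 378, 293^4 ≡ 208, 293^8 ≡ 192, 293^16 ≡ 522.
21 = 16 + 4 + 1, so 293^21 ≡ 522·208·293 ≡ 58 (mod 673).
x_0 = 293^21 mod 673 = 58.
x_0 is neither 1 nor 672, so continue squaring.
x_1 = 58^2 mod 673 = 672.
x_1 ≡ −1, so 293 is not a witness.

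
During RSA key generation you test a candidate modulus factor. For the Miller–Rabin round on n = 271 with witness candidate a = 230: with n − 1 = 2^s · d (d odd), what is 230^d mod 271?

270

n − 1 = 270 = 2^1 · 135, so s = 1 and d = 135.
230^135 mod 271 = 270.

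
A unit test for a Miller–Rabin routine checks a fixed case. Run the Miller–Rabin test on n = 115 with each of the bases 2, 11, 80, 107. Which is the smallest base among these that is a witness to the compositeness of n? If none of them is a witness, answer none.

n − 1 = 114 = 2^1 · 57, so s = 1 and d = 57.
Base 2: x_0 = 2^57 mod 115 = 27. x_0 ∉ {1, 114} and s = 1, so 2 is a Miller–Rabin witness and 115 is composite.
Base 11: x_0 = 11^57 mod 115 = 86. x_0 ∉ {1, 114} and s = 1, so 11 is a Miller–Rabin witness and 115 is composite.
Base 80: x_0 = 80^57 mod 115 = 40. x_0 ∉ {1, 114} and s = 1, so 80 is a Miller–Rabin witness and 115 is composite.
Base 107: x_0 = 107^57 mod 115 = 97. x_0 ∉ {1, 114} and s = 1, so 107 is a Miller–Rabin witness and 115 is composite.
The smallest witness among the given bases is 2.

2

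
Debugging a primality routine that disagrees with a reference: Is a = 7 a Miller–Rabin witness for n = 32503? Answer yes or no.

no

n − 1 = 32502 = 2^1 · 16251, so s = 1 and d = 16251.
By repeated squaring, 7^16251 ≡ 32502 (mod 32503).
x_0 = 7^16251 mod 32503 = 32502.
x_0 = 32502 ≡ −1, so 7 is not a witness.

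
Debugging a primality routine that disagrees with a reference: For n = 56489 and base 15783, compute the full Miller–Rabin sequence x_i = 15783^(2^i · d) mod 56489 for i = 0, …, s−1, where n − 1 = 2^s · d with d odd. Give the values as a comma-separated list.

n − 1 = 56488 = 2^3 · 7061, so s = 3 and d = 7061.
x_0 = 15783^7061 mod 56489 = 23085.
x_1 = 23085^2 mod 56489 = 56488.
x_2 = 56488^2 mod 56489 = 1.

23085, 56488, 1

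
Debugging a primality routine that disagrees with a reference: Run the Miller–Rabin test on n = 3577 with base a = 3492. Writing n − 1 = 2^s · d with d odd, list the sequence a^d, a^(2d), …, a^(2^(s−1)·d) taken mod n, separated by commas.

2631, 666, 8

n − 1 = 3576 = 2^3 · 447, so s = 3 and d = 447.
x_0 = 3492^447 mod 3577 = 2631.
x_1 = 2631^2 mod 3577 = 666.
x_2 = 666^2 mod 3577 = 8.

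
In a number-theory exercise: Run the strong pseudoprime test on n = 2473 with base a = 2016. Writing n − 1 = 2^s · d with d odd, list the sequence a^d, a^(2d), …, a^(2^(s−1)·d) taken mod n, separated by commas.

n − 1 = 2472 = 2^3 · 309, so s = 3 and d = 309.
x_0 = 2016^309 mod 2473 = 1906.
x_1 = 1906^2 mod 2473 = 2472.
x_2 = 2472^2 mod 2473 = 1.

1906, 2472, 1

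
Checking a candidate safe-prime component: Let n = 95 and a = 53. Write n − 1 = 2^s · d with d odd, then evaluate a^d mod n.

22

n − 1 = 94 = 2^1 · 47, so s = 1 and d = 47.
53^47 mod 95 = 22.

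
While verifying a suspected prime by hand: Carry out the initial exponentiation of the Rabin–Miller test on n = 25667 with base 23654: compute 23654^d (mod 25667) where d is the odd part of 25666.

n − 1 = 25666 = 2^1 · 12833, so s = 1 and d = 12833.
23654^12833 mod 25667 = 1.

1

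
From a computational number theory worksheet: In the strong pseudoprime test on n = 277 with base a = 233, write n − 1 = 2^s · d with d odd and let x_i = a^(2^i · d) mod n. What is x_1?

n − 1 = 276 = 2^2 · 69, so s = 2 and d = 69.
Repeated squaring mod 277: 233^1 ≡ 233, 233^2 ≡ 274, 233^4 ≡ 9, 233^8 ≡ 81, 233^16 ≡ 190, 233^32 ≡ 90, 233^64 ≡ 67.
69 = 64 + 4 + 1, so 233^69 ≡ 67·9·233 ≡ 60 (mod 277).
x_0 = 60.
x_1 = 60^2 mod 277 = 276.

276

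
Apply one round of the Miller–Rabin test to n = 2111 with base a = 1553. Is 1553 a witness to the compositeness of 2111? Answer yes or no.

n − 1 = 2110 = 2^1 · 1055, so s = 1 and d = 1055.
x_0 = 1553^1055 mod 2111 = 2110.
x_0 = 2110 ≡ −1, so 1553 is not a witness.

no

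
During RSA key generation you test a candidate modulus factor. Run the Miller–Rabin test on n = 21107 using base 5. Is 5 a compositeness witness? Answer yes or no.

no

n − 1 = 21106 = 2^1 · 10553, so s = 1 and d = 10553.
x_0 = 5^10553 mod 21107 = 21106.
x_0 = 21106 ≡ −1, so 5 is not a witness.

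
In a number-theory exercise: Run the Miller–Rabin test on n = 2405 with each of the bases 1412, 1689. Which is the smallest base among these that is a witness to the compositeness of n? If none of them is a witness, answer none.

n − 1 = 2404 = 2^2 · 601, so s = 2 and d = 601.
Base 1412: x_0 = 1412^601 mod 2405 = 1412. x_0 is neither 1 nor 2404, so continue squaring. x_1 = 1412^2 mod 2405 = 2404. x_1 ≡ −1, so 1412 is not a witness.
Base 1689: x_0 = 1689^601 mod 2405 = 1364. x_0 is neither 1 nor 2404, so continue squaring. x_1 = 1364^2 mod 2405 = 1431. Reached i = s−1 = 1 without hitting −1: 1689 is a Miller–Rabin witness and 2405 is composite.
The smallest witness among the given bases is 1689.

1689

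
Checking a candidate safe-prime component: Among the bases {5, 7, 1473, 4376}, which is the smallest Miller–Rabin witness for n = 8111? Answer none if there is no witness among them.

none

n − 1 = 8110 = 2^1 · 4055, so s = 1 and d = 4055.
Base 5: x_0 = 5^4055 mod 8111 = 1. x_0 = 1, so 5 is not a witness.
Base 7: x_0 = 7^4055 mod 8111 = 1. x_0 = 1, so 7 is not a witness.
Base 1473: x_0 = 1473^4055 mod 8111 = 8110. x_0 = 8110 ≡ −1, so 1473 is not a witness.
Base 4376: x_0 = 4376^4055 mod 8111 = 8110. x_0 = 8110 ≡ −1, so 4376 is not a witness.
No listed base is a witness for 8111.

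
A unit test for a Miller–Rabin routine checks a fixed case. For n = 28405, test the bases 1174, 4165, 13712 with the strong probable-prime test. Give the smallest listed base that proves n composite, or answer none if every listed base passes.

1174

n − 1 = 28404 = 2^2 · 7101, so s = 2 and d = 7101.
Base 1174: x_0 = 1174^7101 mod 28405 = 3704. x_0 is neither 1 nor 28404, so continue squaring. x_1 = 3704^2 mod 28405 = 1. x_1 = 1 but x_0 ≠ ±1, a nontrivial square root of 1 — 1174 is a witness and 28405 is composite.
Base 4165: x_0 = 4165^7101 mod 28405 = 20350. x_0 is neither 1 nor 28404, so continue squaring. x_1 = 20350^2 mod 28405 = 6005. Reached i = s−1 = 1 without hitting −1: 4165 is a Miller–Rabin witness and 28405 is composite.
Base 13712: x_0 = 13712^7101 mod 28405 = 8397. x_0 is neither 1 nor 28404, so continue squaring. x_1 = 8397^2 mod 28405 = 8399. Reached i = s−1 = 1 without hitting −1: 13712 is a Miller–Rabin witness and 28405 is composite.
The smallest witness among the given bases is 1174.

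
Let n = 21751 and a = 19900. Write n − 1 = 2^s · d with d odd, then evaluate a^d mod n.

1

n − 1 = 21750 = 2^1 · 10875, so s = 1 and d = 10875.
19900^10875 mod 21751 = 1.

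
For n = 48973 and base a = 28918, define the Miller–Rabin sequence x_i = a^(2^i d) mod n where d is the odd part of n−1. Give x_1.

48972

n − 1 = 48972 = 2^2 · 12243, so s = 2 and d = 12243.
Repeated squaring mod 48973: 28918^1 ≡ 28918, 28918^2 ≡ 36749, 28918^4 ≡ 9553, 28918^8 ≡ 23110, 28918^16 ≡ 21535, 28918^32 ≡ 30888, 28918^64 ≡ 25531, 28918^128 ≡ 1331, 28918^256 ≡ 8533, 28918^512 ≡ 38211, 28918^1024 ≡ 48472, 28918^2048 ≡ 6136, 28918^4096 ≡ 39232, 28918^8192 ≡ 26380.
12243 = 8192 + 2048 + 1024 + 512 + 256 + 128 + 64 + 16 + 2 + 1, so 28918^12243 ≡ 26380·6136·48472·38211·8533·1331·25531·21535·36749·28918 ≡ 23778 (mod 48973).
x_0 = 23778.
x_1 = 23778^2 mod 48973 = 48972.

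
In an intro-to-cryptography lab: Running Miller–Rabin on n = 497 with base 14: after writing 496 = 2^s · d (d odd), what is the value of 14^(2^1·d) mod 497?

n − 1 = 496 = 2^4 · 31, so s = 4 and d = 31.
x_0 = 14^31 mod 497 = 14.
x_1 = 14^2 mod 497 = 196.

196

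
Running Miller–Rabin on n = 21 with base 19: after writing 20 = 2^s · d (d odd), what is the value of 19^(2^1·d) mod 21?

16

n − 1 = 20 = 2^2 · 5, so s = 2 and d = 5.
Repeated squaring mod 21: 19^1 ≡ 19, 19^2 ≡ 4, 19^4 ≡ 16.
5 = 4 + 1, so 19^5 ≡ 16·19 ≡ 10 (mod 21).
x_0 = 10.
x_1 = 10^2 mod 21 = 16.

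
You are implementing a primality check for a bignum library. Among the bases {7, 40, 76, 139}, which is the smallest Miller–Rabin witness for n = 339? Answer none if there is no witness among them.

7

n − 1 = 338 = 2^1 · 169, so s = 1 and d = 169.
Base 7: x_0 = 7^169 mod 339 = 7. x_0 ∉ {1, 338} and s = 1, so 7 is a Miller–Rabin witness and 339 is composite.
Base 40: x_0 = 40^169 mod 339 = 73. x_0 ∉ {1, 338} and s = 1, so 40 is a Miller–Rabin witness and 339 is composite.
Base 76: x_0 = 76^169 mod 339 = 37. x_0 ∉ {1, 338} and s = 1, so 76 is a Miller–Rabin witness and 339 is composite.
Base 139: x_0 = 139^169 mod 339 = 139. x_0 ∉ {1, 338} and s = 1, so 139 is a Miller–Rabin witness and 339 is composite.
The smallest witness among the given bases is 7.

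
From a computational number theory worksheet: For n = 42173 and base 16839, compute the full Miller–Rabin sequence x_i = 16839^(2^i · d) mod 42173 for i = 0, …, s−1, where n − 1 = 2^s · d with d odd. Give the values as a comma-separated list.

n − 1 = 42172 = 2^2 · 10543, so s = 2 and d = 10543.
x_0 = 16839^10543 mod 42173 = 35933.
x_1 = 35933^2 mod 42173 = 11921.

35933, 11921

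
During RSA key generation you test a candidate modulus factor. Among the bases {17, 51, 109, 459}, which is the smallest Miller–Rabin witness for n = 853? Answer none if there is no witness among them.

none

n − 1 = 852 = 2^2 · 213, so s = 2 and d = 213.
Base 17: x_0 = 17^213 mod 853 = 333. x_0 is neither 1 nor 852, so continue squaring. x_1 = 333^2 mod 853 = 852. x_1 ≡ −1, so 17 is not a witness.
Base 51: x_0 = 51^213 mod 853 = 520. x_0 is neither 1 nor 852, so continue squaring. x_1 = 520^2 mod 853 = 852. x_1 ≡ −1, so 51 is not a witness.
Base 109: x_0 = 109^213 mod 853 = 520. x_0 is neither 1 nor 852, so continue squaring. x_1 = 520^2 mod 853 = 852. x_1 ≡ −1, so 109 is not a witness.
Base 459: x_0 = 459^213 mod 853 = 520. x_0 is neither 1 nor 852, so continue squaring. x_1 = 520^2 mod 853 = 852. x_1 ≡ −1, so 459 is not a witness.
No listed base is a witness for 853.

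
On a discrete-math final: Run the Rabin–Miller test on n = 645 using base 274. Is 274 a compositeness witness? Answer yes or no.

n − 1 = 644 = 2^2 · 161, so s = 2 and d = 161.
x_0 = 274^161 mod 645 = 259.
x_0 is neither 1 nor 644, so continue squaring.
x_1 = 259^2 mod 645 = 1.
x_1 = 1 but x_0 ≠ ±1, a nontrivial square root of 1 — 274 is a witness and 645 is composite.

yes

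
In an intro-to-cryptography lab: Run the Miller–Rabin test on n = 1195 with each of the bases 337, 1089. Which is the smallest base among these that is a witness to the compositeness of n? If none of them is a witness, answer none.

n − 1 = 1194 = 2^1 · 597, so s = 1 and d = 597.
Base 337: x_0 = 337^597 mod 1195 = 522. x_0 ∉ {1, 1194} and s = 1, so 337 is a Miller–Rabin witness and 1195 is composite.
Base 1089: x_0 = 1089^597 mod 1195 = 959. x_0 ∉ {1, 1194} and s = 1, so 1089 is a Miller–Rabin witness and 1195 is composite.
The smallest witness among the given bases is 337.

337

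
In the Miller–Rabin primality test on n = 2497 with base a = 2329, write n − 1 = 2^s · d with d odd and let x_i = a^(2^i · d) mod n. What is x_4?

1929

n − 1 = 2496 = 2^6 · 39, so s = 6 and d = 39.
x_0 = 2329^39 mod 2497 = 326.
x_1 = 326^2 mod 2497 = 1402.
x_2 = 1402^2 mod 2497 = 465.
x_3 = 465^2 mod 2497 = 1483.
x_4 = 1483^2 mod 2497 = 1929.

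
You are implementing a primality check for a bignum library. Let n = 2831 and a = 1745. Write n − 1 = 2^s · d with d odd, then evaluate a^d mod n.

n − 1 = 2830 = 2^1 · 1415, so s = 1 and d = 1415.
1745^1415 mod 2831 = 2327.

2327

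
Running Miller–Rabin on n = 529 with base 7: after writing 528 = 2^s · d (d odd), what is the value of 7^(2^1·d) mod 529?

300

n − 1 = 528 = 2^4 · 33, so s = 4 and d = 33.
By repeated squaring, 7^33 ≡ 114 (mod 529).
x_0 = 114.
x_1 = 114^2 mod 529 = 300.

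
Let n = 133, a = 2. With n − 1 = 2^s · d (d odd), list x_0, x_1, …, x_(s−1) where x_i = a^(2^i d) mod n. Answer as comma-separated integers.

n − 1 = 132 = 2^2 · 33, so s = 2 and d = 33.
x_0 = 2^33 mod 133 = 50.
x_1 = 50^2 mod 133 = 106.

50, 106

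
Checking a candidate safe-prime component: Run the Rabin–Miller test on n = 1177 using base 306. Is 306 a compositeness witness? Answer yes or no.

yes

n − 1 = 1176 = 2^3 · 147, so s = 3 and d = 147.
x_0 = 306^147 mod 1177 = 290.
x_0 is neither 1 nor 1176, so continue squaring.
x_1 = 290^2 mod 1177 = 533.
x_2 = 533^2 mod 1177 = 432.
Reached i = s−1 = 2 without hitting −1: 306 is a Miller–Rabin witness and 1177 is composite.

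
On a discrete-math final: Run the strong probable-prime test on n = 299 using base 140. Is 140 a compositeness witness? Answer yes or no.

n − 1 = 298 = 2^1 · 149, so s = 1 and d = 149.
x_0 = 140^149 mod 299 = 225.
x_0 ∉ {1, 298} and s = 1, so 140 is a Miller–Rabin witness and 299 is composite.

yes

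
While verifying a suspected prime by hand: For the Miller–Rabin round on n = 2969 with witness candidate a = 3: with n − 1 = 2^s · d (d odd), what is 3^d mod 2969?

2425

n − 1 = 2968 = 2^3 · 371, so s = 3 and d = 371.
3^371 mod 2969 = 2425.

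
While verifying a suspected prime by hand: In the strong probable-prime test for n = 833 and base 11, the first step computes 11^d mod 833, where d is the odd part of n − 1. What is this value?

n − 1 = 832 = 2^6 · 13, so s = 6 and d = 13.
Repeated squaring mod 833: 11^1 ≡ 11, 11^2 ≡ 121, 11^4 ≡ 480, 11^8 ≡ 492.
13 = 8 + 4 + 1, so 11^13 ≡ 492·480·11 ≡ 466 (mod 833).

466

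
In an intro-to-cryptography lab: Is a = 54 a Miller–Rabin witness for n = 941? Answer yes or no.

no

n − 1 = 940 = 2^2 · 235, so s = 2 and d = 235.
x_0 = 54^235 mod 941 = 940.
x_0 = 940 ≡ −1, so 54 is not a witness.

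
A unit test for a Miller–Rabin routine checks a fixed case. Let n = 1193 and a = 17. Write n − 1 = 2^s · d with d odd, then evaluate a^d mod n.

n − 1 = 1192 = 2^3 · 149, so s = 3 and d = 149.
17^149 mod 1193 = 362.

362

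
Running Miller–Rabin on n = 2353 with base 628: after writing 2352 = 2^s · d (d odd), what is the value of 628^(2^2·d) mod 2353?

391

n − 1 = 2352 = 2^4 · 147, so s = 4 and d = 147.
x_0 = 628^147 mod 2353 = 1273.
x_1 = 1273^2 mod 2353 = 1665.
x_2 = 1665^2 mod 2353 = 391.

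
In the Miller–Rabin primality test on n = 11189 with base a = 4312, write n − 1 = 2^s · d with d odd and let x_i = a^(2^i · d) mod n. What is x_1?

1958

n − 1 = 11188 = 2^2 · 2797, so s = 2 and d = 2797.
By repeated squaring, 4312^2797 ≡ 7526 (mod 11189).
x_0 = 7526.
x_1 = 7526^2 mod 11189 = 1958.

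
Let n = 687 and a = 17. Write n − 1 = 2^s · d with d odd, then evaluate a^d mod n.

n − 1 = 686 = 2^1 · 343, so s = 1 and d = 343.
17^343 mod 687 = 17.

17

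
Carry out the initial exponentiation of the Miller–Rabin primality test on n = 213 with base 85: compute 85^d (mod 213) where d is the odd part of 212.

n − 1 = 212 = 2^2 · 53, so s = 2 and d = 53.
85^53 mod 213 = 46.

46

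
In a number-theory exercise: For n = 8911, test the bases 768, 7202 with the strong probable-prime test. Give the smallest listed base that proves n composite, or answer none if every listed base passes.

7202

n − 1 = 8910 = 2^1 · 4455, so s = 1 and d = 4455.
Base 768: x_0 = 768^4455 mod 8911 = 8910. x_0 = 8910 ≡ −1, so 768 is not a witness.
Base 7202: x_0 = 7202^4455 mod 8911 = 2547. x_0 ∉ {1, 8910} and s = 1, so 7202 is a Miller–Rabin witness and 8911 is composite.
The smallest witness among the given bases is 7202.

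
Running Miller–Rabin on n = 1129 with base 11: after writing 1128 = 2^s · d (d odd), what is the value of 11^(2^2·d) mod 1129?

1128

n − 1 = 1128 = 2^3 · 141, so s = 3 and d = 141.
Repeated squaring mod 1129: 11^1 ≡ 11, 11^2 ≡ 121, 11^4 ≡ 1093, 11^8 ≡ 167, 11^16 ≡ 793, 11^32 ≡ 1125, 11^64 ≡ 16, 11^128 ≡ 256.
141 = 128 + 8 + 4 + 1, so 11^141 ≡ 256·167·1093·11 ≡ 692 (mod 1129).
x_0 = 692.
x_1 = 692^2 mod 1129 = 168.
x_2 = 168^2 mod 1129 = 1128.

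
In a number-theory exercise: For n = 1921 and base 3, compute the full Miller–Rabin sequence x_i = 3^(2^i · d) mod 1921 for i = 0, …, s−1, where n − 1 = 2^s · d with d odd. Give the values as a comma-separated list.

958, 1447, 1840, 798, 953, 1497, 1123

n − 1 = 1920 = 2^7 · 15, so s = 7 and d = 15.
x_0 = 3^15 mod 1921 = 958.
x_1 = 958^2 mod 1921 = 1447.
x_2 = 1447^2 mod 1921 = 1840.
x_3 = 1840^2 mod 1921 = 798.
x_4 = 798^2 mod 1921 = 953.
x_5 = 953^2 mod 1921 = 1497.
x_6 = 1497^2 mod 1921 = 1123.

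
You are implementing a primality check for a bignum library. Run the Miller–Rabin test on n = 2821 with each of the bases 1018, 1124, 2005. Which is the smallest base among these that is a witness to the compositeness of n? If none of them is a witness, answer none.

1124

n − 1 = 2820 = 2^2 · 705, so s = 2 and d = 705.
Base 1018: x_0 = 1018^705 mod 2821 = 2820. x_0 = 2820 ≡ −1, so 1018 is not a witness.
Base 1124: x_0 = 1124^705 mod 2821 = 2605. x_0 is neither 1 nor 2820, so continue squaring. x_1 = 2605^2 mod 2821 = 1520. Reached i = s−1 = 1 without hitting −1: 1124 is a Miller–Rabin witness and 2821 is composite.
Base 2005: x_0 = 2005^705 mod 2821 = 1301. x_0 is neither 1 nor 2820, so continue squaring. x_1 = 1301^2 mod 2821 = 1. x_1 = 1 but x_0 ≠ ±1, a nontrivial square root of 1 — 2005 is a witness and 2821 is composite.
The smallest witness among the given bases is 1124.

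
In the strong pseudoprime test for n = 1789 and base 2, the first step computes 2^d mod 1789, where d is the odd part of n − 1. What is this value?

n − 1 = 1788 = 2^2 · 447, so s = 2 and d = 447.
2^447 mod 1789 = 724.

724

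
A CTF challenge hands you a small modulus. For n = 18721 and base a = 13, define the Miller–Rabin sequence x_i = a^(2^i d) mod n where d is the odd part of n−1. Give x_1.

2495

n − 1 = 18720 = 2^5 · 585, so s = 5 and d = 585.
x_0 = 13^585 mod 18721 = 7644.
x_1 = 7644^2 mod 18721 = 2495.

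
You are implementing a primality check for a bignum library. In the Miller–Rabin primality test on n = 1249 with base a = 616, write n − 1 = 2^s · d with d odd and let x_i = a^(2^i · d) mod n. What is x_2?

1

n − 1 = 1248 = 2^5 · 39, so s = 5 and d = 39.
Repeated squaring mod 1249: 616^1 ≡ 616, 616^2 ≡ 1009, 616^4 ≡ 146, 616^8 ≡ 83, 616^16 ≡ 644, 616^32 ≡ 68.
39 = 32 + 4 + 2 + 1, so 616^39 ≡ 68·146·1009·616 ≡ 585 (mod 1249).
x_0 = 585.
x_1 = 585^2 mod 1249 = 1248.
x_2 = 1248^2 mod 1249 = 1.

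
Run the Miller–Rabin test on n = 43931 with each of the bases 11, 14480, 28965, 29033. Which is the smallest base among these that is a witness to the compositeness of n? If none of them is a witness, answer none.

n − 1 = 43930 = 2^1 · 21965, so s = 1 and d = 21965.
Base 11: x_0 = 11^21965 mod 43931 = 16748. x_0 ∉ {1, 43930} and s = 1, so 11 is a Miller–Rabin witness and 43931 is composite.
Base 14480: x_0 = 14480^21965 mod 43931 = 31138. x_0 ∉ {1, 43930} and s = 1, so 14480 is a Miller–Rabin witness and 43931 is composite.
Base 28965: x_0 = 28965^21965 mod 43931 = 14020. x_0 ∉ {1, 43930} and s = 1, so 28965 is a Miller–Rabin witness and 43931 is composite.
Base 29033: x_0 = 29033^21965 mod 43931 = 19064. x_0 ∉ {1, 43930} and s = 1, so 29033 is a Miller–Rabin witness and 43931 is composite.
The smallest witness among the given bases is 11.

11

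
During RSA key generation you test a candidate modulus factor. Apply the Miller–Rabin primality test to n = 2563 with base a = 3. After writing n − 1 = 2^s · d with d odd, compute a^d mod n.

223

n − 1 = 2562 = 2^1 · 1281, so s = 1 and d = 1281.
Repeated squaring mod 2563: 3^1 ≡ 3, 3^2 ≡ 9, 3^4 ≡ 81, 3^8 ≡ 1435, 3^16 ≡ 1136, 3^32 ≡ 1307, 3^64 ≡ 1291, 3^128 ≡ 731, 3^256 ≡ 1257, 3^512 ≡ 1241, 3^1024 ≡ 2281.
1281 = 1024 + 256 + 1, so 3^1281 ≡ 2281·1257·3 ≡ 223 (mod 2563).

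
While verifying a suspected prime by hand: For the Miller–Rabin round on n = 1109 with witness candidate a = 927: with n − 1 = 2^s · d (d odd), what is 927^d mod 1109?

n − 1 = 1108 = 2^2 · 277, so s = 2 and d = 277.
927^277 mod 1109 = 1108.

1108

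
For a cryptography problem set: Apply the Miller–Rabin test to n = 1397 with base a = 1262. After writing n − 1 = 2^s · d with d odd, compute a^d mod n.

238

n − 1 = 1396 = 2^2 · 349, so s = 2 and d = 349.
1262^349 mod 1397 = 238.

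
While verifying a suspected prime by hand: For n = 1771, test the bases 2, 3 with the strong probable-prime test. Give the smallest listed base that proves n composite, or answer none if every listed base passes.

n − 1 = 1770 = 2^1 · 885, so s = 1 and d = 885.
Base 2: x_0 = 2^885 mod 1771 = 1044. x_0 ∉ {1, 1770} and s = 1, so 2 is a Miller–Rabin witness and 1771 is composite.
Base 3: x_0 = 3^885 mod 1771 = 496. x_0 ∉ {1, 1770} and s = 1, so 3 is a Miller–Rabin witness and 1771 is composite.
The smallest witness among the given bases is 2.

2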